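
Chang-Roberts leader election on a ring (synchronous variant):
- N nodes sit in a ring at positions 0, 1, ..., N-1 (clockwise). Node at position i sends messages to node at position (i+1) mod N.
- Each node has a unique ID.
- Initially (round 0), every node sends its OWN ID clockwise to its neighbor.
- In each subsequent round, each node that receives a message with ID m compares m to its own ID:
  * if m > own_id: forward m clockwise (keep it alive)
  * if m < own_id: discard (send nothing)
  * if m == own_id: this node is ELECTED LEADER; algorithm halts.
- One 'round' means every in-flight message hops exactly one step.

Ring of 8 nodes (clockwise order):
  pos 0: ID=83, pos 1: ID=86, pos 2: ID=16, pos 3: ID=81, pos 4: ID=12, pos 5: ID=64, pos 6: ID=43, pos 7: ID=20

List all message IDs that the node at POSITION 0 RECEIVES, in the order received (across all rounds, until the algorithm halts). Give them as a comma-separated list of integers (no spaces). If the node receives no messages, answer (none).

Answer: 20,43,64,81,86

Derivation:
Round 1: pos1(id86) recv 83: drop; pos2(id16) recv 86: fwd; pos3(id81) recv 16: drop; pos4(id12) recv 81: fwd; pos5(id64) recv 12: drop; pos6(id43) recv 64: fwd; pos7(id20) recv 43: fwd; pos0(id83) recv 20: drop
Round 2: pos3(id81) recv 86: fwd; pos5(id64) recv 81: fwd; pos7(id20) recv 64: fwd; pos0(id83) recv 43: drop
Round 3: pos4(id12) recv 86: fwd; pos6(id43) recv 81: fwd; pos0(id83) recv 64: drop
Round 4: pos5(id64) recv 86: fwd; pos7(id20) recv 81: fwd
Round 5: pos6(id43) recv 86: fwd; pos0(id83) recv 81: drop
Round 6: pos7(id20) recv 86: fwd
Round 7: pos0(id83) recv 86: fwd
Round 8: pos1(id86) recv 86: ELECTED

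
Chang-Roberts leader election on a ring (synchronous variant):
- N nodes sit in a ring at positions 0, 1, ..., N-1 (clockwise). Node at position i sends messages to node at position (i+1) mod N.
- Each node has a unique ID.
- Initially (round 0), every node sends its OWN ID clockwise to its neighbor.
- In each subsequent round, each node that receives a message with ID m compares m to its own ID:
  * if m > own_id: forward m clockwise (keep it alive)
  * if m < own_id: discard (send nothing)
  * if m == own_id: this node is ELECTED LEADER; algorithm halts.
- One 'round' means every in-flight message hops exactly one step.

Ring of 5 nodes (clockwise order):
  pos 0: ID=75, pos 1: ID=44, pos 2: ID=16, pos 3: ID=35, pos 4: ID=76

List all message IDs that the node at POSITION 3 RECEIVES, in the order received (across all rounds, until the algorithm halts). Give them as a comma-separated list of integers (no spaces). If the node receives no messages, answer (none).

Answer: 16,44,75,76

Derivation:
Round 1: pos1(id44) recv 75: fwd; pos2(id16) recv 44: fwd; pos3(id35) recv 16: drop; pos4(id76) recv 35: drop; pos0(id75) recv 76: fwd
Round 2: pos2(id16) recv 75: fwd; pos3(id35) recv 44: fwd; pos1(id44) recv 76: fwd
Round 3: pos3(id35) recv 75: fwd; pos4(id76) recv 44: drop; pos2(id16) recv 76: fwd
Round 4: pos4(id76) recv 75: drop; pos3(id35) recv 76: fwd
Round 5: pos4(id76) recv 76: ELECTED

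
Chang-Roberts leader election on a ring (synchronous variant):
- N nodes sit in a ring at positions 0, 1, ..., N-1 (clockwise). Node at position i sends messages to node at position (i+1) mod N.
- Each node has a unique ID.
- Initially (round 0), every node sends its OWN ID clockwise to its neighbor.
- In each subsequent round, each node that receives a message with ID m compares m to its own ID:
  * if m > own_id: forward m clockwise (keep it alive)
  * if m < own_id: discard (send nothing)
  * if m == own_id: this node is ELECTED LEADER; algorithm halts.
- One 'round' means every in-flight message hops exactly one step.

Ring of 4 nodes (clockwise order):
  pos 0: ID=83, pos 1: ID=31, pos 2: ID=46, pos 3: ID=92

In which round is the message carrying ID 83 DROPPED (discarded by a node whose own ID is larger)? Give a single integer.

Round 1: pos1(id31) recv 83: fwd; pos2(id46) recv 31: drop; pos3(id92) recv 46: drop; pos0(id83) recv 92: fwd
Round 2: pos2(id46) recv 83: fwd; pos1(id31) recv 92: fwd
Round 3: pos3(id92) recv 83: drop; pos2(id46) recv 92: fwd
Round 4: pos3(id92) recv 92: ELECTED
Message ID 83 originates at pos 0; dropped at pos 3 in round 3

Answer: 3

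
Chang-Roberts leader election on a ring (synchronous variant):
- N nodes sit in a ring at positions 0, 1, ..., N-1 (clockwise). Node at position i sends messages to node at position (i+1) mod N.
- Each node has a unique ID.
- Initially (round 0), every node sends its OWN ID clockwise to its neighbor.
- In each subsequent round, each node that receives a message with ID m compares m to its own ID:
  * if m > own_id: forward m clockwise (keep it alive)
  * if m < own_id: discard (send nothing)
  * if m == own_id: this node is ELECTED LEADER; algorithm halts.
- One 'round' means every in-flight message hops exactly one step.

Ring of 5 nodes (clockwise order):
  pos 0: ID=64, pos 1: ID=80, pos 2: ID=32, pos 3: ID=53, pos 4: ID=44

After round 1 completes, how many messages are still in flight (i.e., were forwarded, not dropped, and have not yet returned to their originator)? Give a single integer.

Round 1: pos1(id80) recv 64: drop; pos2(id32) recv 80: fwd; pos3(id53) recv 32: drop; pos4(id44) recv 53: fwd; pos0(id64) recv 44: drop
After round 1: 2 messages still in flight

Answer: 2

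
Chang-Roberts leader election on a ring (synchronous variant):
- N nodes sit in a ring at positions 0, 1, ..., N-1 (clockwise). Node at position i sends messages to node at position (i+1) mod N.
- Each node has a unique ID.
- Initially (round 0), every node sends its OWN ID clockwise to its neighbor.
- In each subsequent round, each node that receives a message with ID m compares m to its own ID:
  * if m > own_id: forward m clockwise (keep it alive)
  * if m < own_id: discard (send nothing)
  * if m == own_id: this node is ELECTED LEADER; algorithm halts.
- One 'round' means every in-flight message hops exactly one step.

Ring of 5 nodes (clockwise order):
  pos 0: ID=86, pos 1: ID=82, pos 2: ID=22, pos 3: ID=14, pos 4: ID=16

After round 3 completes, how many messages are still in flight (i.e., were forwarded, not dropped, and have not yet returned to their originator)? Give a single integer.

Answer: 2

Derivation:
Round 1: pos1(id82) recv 86: fwd; pos2(id22) recv 82: fwd; pos3(id14) recv 22: fwd; pos4(id16) recv 14: drop; pos0(id86) recv 16: drop
Round 2: pos2(id22) recv 86: fwd; pos3(id14) recv 82: fwd; pos4(id16) recv 22: fwd
Round 3: pos3(id14) recv 86: fwd; pos4(id16) recv 82: fwd; pos0(id86) recv 22: drop
After round 3: 2 messages still in flight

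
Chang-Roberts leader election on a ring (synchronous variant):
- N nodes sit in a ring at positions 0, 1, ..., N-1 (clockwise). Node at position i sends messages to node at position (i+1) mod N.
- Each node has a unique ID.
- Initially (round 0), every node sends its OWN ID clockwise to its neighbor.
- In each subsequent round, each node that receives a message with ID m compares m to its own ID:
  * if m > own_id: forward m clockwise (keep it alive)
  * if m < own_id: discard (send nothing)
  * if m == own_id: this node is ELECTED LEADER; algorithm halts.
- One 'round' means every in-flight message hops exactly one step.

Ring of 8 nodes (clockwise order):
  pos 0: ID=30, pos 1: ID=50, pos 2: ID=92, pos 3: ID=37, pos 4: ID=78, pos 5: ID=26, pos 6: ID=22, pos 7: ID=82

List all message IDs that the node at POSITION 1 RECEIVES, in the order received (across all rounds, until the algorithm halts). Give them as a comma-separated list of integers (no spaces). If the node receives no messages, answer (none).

Round 1: pos1(id50) recv 30: drop; pos2(id92) recv 50: drop; pos3(id37) recv 92: fwd; pos4(id78) recv 37: drop; pos5(id26) recv 78: fwd; pos6(id22) recv 26: fwd; pos7(id82) recv 22: drop; pos0(id30) recv 82: fwd
Round 2: pos4(id78) recv 92: fwd; pos6(id22) recv 78: fwd; pos7(id82) recv 26: drop; pos1(id50) recv 82: fwd
Round 3: pos5(id26) recv 92: fwd; pos7(id82) recv 78: drop; pos2(id92) recv 82: drop
Round 4: pos6(id22) recv 92: fwd
Round 5: pos7(id82) recv 92: fwd
Round 6: pos0(id30) recv 92: fwd
Round 7: pos1(id50) recv 92: fwd
Round 8: pos2(id92) recv 92: ELECTED

Answer: 30,82,92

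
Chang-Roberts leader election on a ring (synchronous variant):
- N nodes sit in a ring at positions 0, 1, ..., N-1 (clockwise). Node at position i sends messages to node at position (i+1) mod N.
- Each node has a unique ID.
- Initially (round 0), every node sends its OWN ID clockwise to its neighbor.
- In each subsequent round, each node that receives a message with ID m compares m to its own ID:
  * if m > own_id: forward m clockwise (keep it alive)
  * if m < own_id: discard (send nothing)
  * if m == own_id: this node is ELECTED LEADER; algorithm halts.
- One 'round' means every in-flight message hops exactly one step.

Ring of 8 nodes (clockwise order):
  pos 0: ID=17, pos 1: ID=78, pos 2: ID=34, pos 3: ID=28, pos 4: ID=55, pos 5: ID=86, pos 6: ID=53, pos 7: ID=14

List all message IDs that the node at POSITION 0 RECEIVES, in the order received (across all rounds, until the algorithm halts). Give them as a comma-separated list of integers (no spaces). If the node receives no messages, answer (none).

Round 1: pos1(id78) recv 17: drop; pos2(id34) recv 78: fwd; pos3(id28) recv 34: fwd; pos4(id55) recv 28: drop; pos5(id86) recv 55: drop; pos6(id53) recv 86: fwd; pos7(id14) recv 53: fwd; pos0(id17) recv 14: drop
Round 2: pos3(id28) recv 78: fwd; pos4(id55) recv 34: drop; pos7(id14) recv 86: fwd; pos0(id17) recv 53: fwd
Round 3: pos4(id55) recv 78: fwd; pos0(id17) recv 86: fwd; pos1(id78) recv 53: drop
Round 4: pos5(id86) recv 78: drop; pos1(id78) recv 86: fwd
Round 5: pos2(id34) recv 86: fwd
Round 6: pos3(id28) recv 86: fwd
Round 7: pos4(id55) recv 86: fwd
Round 8: pos5(id86) recv 86: ELECTED

Answer: 14,53,86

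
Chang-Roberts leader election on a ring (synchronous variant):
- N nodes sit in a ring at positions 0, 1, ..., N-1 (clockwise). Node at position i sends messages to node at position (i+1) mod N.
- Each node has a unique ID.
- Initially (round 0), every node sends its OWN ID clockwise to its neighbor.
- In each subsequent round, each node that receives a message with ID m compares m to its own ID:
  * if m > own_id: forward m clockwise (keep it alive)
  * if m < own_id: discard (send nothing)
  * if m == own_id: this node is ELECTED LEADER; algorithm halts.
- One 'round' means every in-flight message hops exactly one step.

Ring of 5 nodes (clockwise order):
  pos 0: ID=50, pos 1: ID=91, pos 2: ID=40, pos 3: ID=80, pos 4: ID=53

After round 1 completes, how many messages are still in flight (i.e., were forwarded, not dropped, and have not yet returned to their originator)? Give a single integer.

Round 1: pos1(id91) recv 50: drop; pos2(id40) recv 91: fwd; pos3(id80) recv 40: drop; pos4(id53) recv 80: fwd; pos0(id50) recv 53: fwd
After round 1: 3 messages still in flight

Answer: 3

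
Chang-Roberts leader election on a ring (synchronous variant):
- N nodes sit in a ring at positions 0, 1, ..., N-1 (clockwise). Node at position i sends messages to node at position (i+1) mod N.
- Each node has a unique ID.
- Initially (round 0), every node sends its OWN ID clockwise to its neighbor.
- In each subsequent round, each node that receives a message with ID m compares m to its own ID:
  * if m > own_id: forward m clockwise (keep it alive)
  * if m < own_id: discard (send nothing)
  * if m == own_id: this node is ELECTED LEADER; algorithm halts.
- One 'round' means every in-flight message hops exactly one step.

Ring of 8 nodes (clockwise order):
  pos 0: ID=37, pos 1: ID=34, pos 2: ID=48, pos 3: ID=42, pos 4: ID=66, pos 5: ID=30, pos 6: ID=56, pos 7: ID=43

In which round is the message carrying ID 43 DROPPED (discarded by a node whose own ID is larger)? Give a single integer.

Answer: 3

Derivation:
Round 1: pos1(id34) recv 37: fwd; pos2(id48) recv 34: drop; pos3(id42) recv 48: fwd; pos4(id66) recv 42: drop; pos5(id30) recv 66: fwd; pos6(id56) recv 30: drop; pos7(id43) recv 56: fwd; pos0(id37) recv 43: fwd
Round 2: pos2(id48) recv 37: drop; pos4(id66) recv 48: drop; pos6(id56) recv 66: fwd; pos0(id37) recv 56: fwd; pos1(id34) recv 43: fwd
Round 3: pos7(id43) recv 66: fwd; pos1(id34) recv 56: fwd; pos2(id48) recv 43: drop
Round 4: pos0(id37) recv 66: fwd; pos2(id48) recv 56: fwd
Round 5: pos1(id34) recv 66: fwd; pos3(id42) recv 56: fwd
Round 6: pos2(id48) recv 66: fwd; pos4(id66) recv 56: drop
Round 7: pos3(id42) recv 66: fwd
Round 8: pos4(id66) recv 66: ELECTED
Message ID 43 originates at pos 7; dropped at pos 2 in round 3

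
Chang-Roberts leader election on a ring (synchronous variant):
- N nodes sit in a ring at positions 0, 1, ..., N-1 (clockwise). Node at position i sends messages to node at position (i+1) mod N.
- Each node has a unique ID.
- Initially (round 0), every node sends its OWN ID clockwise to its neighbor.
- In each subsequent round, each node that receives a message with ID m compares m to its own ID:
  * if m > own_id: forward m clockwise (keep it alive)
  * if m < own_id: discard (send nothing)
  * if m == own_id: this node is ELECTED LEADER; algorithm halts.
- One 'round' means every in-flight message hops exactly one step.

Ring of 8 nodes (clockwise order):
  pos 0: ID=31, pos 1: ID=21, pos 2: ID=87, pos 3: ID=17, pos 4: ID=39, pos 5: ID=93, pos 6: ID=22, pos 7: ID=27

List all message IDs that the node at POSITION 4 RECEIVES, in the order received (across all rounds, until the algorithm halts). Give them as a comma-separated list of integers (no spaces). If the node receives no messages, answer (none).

Round 1: pos1(id21) recv 31: fwd; pos2(id87) recv 21: drop; pos3(id17) recv 87: fwd; pos4(id39) recv 17: drop; pos5(id93) recv 39: drop; pos6(id22) recv 93: fwd; pos7(id27) recv 22: drop; pos0(id31) recv 27: drop
Round 2: pos2(id87) recv 31: drop; pos4(id39) recv 87: fwd; pos7(id27) recv 93: fwd
Round 3: pos5(id93) recv 87: drop; pos0(id31) recv 93: fwd
Round 4: pos1(id21) recv 93: fwd
Round 5: pos2(id87) recv 93: fwd
Round 6: pos3(id17) recv 93: fwd
Round 7: pos4(id39) recv 93: fwd
Round 8: pos5(id93) recv 93: ELECTED

Answer: 17,87,93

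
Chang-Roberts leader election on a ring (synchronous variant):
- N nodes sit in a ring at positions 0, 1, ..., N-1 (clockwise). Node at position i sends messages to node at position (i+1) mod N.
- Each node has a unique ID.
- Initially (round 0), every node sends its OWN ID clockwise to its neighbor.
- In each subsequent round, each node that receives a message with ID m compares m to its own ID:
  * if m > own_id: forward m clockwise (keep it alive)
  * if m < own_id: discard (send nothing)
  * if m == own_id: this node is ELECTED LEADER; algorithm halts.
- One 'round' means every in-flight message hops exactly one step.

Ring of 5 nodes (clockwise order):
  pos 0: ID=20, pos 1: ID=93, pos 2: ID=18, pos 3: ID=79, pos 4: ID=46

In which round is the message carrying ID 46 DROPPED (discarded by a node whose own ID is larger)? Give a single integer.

Answer: 2

Derivation:
Round 1: pos1(id93) recv 20: drop; pos2(id18) recv 93: fwd; pos3(id79) recv 18: drop; pos4(id46) recv 79: fwd; pos0(id20) recv 46: fwd
Round 2: pos3(id79) recv 93: fwd; pos0(id20) recv 79: fwd; pos1(id93) recv 46: drop
Round 3: pos4(id46) recv 93: fwd; pos1(id93) recv 79: drop
Round 4: pos0(id20) recv 93: fwd
Round 5: pos1(id93) recv 93: ELECTED
Message ID 46 originates at pos 4; dropped at pos 1 in round 2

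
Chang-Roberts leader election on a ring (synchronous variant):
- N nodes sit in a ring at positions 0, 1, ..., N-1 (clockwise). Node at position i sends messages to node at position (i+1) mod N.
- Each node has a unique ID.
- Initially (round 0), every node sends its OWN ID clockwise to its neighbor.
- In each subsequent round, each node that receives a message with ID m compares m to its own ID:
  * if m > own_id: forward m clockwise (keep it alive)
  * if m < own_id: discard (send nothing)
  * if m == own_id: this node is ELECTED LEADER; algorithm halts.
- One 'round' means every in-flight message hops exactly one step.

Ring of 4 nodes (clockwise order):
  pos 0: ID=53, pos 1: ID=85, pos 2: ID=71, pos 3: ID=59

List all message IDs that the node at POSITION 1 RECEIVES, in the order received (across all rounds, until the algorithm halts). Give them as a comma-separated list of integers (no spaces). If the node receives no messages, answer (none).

Answer: 53,59,71,85

Derivation:
Round 1: pos1(id85) recv 53: drop; pos2(id71) recv 85: fwd; pos3(id59) recv 71: fwd; pos0(id53) recv 59: fwd
Round 2: pos3(id59) recv 85: fwd; pos0(id53) recv 71: fwd; pos1(id85) recv 59: drop
Round 3: pos0(id53) recv 85: fwd; pos1(id85) recv 71: drop
Round 4: pos1(id85) recv 85: ELECTED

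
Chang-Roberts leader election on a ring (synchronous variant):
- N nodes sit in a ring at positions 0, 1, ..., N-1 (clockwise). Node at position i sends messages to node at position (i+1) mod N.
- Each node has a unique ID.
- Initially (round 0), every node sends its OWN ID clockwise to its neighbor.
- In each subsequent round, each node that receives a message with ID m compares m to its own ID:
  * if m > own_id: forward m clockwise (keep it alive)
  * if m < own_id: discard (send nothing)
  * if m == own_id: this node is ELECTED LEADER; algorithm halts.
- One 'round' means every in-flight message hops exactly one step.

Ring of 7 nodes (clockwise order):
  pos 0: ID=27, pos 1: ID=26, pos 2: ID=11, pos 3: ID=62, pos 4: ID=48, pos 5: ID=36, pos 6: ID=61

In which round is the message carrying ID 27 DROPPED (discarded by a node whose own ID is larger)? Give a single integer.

Answer: 3

Derivation:
Round 1: pos1(id26) recv 27: fwd; pos2(id11) recv 26: fwd; pos3(id62) recv 11: drop; pos4(id48) recv 62: fwd; pos5(id36) recv 48: fwd; pos6(id61) recv 36: drop; pos0(id27) recv 61: fwd
Round 2: pos2(id11) recv 27: fwd; pos3(id62) recv 26: drop; pos5(id36) recv 62: fwd; pos6(id61) recv 48: drop; pos1(id26) recv 61: fwd
Round 3: pos3(id62) recv 27: drop; pos6(id61) recv 62: fwd; pos2(id11) recv 61: fwd
Round 4: pos0(id27) recv 62: fwd; pos3(id62) recv 61: drop
Round 5: pos1(id26) recv 62: fwd
Round 6: pos2(id11) recv 62: fwd
Round 7: pos3(id62) recv 62: ELECTED
Message ID 27 originates at pos 0; dropped at pos 3 in round 3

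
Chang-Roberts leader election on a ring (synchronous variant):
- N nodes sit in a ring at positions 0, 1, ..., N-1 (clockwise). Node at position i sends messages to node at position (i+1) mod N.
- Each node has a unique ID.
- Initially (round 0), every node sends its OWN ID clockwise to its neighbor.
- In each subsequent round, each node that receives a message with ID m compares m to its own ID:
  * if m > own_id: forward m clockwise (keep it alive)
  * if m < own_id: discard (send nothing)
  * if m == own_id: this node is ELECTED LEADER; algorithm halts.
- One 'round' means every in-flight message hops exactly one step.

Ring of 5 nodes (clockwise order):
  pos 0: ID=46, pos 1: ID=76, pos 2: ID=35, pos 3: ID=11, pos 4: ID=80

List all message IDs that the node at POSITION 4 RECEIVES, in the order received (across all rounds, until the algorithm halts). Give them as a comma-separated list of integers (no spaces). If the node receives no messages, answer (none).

Answer: 11,35,76,80

Derivation:
Round 1: pos1(id76) recv 46: drop; pos2(id35) recv 76: fwd; pos3(id11) recv 35: fwd; pos4(id80) recv 11: drop; pos0(id46) recv 80: fwd
Round 2: pos3(id11) recv 76: fwd; pos4(id80) recv 35: drop; pos1(id76) recv 80: fwd
Round 3: pos4(id80) recv 76: drop; pos2(id35) recv 80: fwd
Round 4: pos3(id11) recv 80: fwd
Round 5: pos4(id80) recv 80: ELECTED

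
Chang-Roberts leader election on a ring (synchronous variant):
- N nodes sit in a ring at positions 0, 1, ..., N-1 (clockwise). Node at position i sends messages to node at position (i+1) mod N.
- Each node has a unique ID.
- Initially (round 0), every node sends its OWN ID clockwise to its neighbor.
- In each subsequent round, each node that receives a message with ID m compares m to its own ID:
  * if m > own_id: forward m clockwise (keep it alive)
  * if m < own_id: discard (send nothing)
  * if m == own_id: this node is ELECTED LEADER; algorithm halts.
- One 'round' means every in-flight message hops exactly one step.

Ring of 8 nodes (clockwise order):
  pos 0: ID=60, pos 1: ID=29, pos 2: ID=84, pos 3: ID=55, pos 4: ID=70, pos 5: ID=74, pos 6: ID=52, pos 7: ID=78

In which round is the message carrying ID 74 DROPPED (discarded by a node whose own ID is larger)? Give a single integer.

Round 1: pos1(id29) recv 60: fwd; pos2(id84) recv 29: drop; pos3(id55) recv 84: fwd; pos4(id70) recv 55: drop; pos5(id74) recv 70: drop; pos6(id52) recv 74: fwd; pos7(id78) recv 52: drop; pos0(id60) recv 78: fwd
Round 2: pos2(id84) recv 60: drop; pos4(id70) recv 84: fwd; pos7(id78) recv 74: drop; pos1(id29) recv 78: fwd
Round 3: pos5(id74) recv 84: fwd; pos2(id84) recv 78: drop
Round 4: pos6(id52) recv 84: fwd
Round 5: pos7(id78) recv 84: fwd
Round 6: pos0(id60) recv 84: fwd
Round 7: pos1(id29) recv 84: fwd
Round 8: pos2(id84) recv 84: ELECTED
Message ID 74 originates at pos 5; dropped at pos 7 in round 2

Answer: 2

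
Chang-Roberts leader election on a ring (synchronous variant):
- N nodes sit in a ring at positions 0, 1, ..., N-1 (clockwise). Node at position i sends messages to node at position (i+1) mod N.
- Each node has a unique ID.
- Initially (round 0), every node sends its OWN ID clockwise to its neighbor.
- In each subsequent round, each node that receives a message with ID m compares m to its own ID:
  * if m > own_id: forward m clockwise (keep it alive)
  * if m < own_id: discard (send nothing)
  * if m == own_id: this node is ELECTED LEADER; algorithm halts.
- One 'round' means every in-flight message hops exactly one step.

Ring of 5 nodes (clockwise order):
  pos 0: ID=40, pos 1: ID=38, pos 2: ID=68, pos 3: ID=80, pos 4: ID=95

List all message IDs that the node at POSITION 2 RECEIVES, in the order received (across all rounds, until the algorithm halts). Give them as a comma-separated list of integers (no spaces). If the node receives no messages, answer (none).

Answer: 38,40,95

Derivation:
Round 1: pos1(id38) recv 40: fwd; pos2(id68) recv 38: drop; pos3(id80) recv 68: drop; pos4(id95) recv 80: drop; pos0(id40) recv 95: fwd
Round 2: pos2(id68) recv 40: drop; pos1(id38) recv 95: fwd
Round 3: pos2(id68) recv 95: fwd
Round 4: pos3(id80) recv 95: fwd
Round 5: pos4(id95) recv 95: ELECTED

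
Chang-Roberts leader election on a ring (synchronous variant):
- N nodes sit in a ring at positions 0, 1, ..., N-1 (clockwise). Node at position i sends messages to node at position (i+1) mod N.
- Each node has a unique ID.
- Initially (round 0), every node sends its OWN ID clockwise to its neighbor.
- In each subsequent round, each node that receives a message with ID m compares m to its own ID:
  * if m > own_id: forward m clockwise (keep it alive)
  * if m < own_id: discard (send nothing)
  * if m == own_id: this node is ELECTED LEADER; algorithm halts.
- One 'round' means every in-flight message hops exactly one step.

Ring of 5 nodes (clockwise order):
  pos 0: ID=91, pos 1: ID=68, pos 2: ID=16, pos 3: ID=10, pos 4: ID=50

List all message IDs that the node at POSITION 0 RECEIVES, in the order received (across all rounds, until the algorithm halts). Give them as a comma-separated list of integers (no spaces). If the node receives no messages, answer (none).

Round 1: pos1(id68) recv 91: fwd; pos2(id16) recv 68: fwd; pos3(id10) recv 16: fwd; pos4(id50) recv 10: drop; pos0(id91) recv 50: drop
Round 2: pos2(id16) recv 91: fwd; pos3(id10) recv 68: fwd; pos4(id50) recv 16: drop
Round 3: pos3(id10) recv 91: fwd; pos4(id50) recv 68: fwd
Round 4: pos4(id50) recv 91: fwd; pos0(id91) recv 68: drop
Round 5: pos0(id91) recv 91: ELECTED

Answer: 50,68,91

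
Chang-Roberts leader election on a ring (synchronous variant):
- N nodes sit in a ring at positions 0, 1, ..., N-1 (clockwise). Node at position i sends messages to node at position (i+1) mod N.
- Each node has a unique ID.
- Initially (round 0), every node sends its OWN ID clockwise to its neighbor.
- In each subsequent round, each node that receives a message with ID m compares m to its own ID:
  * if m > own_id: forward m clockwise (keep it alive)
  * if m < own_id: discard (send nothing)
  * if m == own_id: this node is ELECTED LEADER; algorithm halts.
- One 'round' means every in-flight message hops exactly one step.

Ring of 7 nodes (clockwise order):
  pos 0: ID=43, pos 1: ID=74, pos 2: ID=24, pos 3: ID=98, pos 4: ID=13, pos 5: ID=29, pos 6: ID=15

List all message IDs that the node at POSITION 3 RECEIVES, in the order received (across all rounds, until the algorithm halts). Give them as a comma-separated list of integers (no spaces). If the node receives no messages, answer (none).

Answer: 24,74,98

Derivation:
Round 1: pos1(id74) recv 43: drop; pos2(id24) recv 74: fwd; pos3(id98) recv 24: drop; pos4(id13) recv 98: fwd; pos5(id29) recv 13: drop; pos6(id15) recv 29: fwd; pos0(id43) recv 15: drop
Round 2: pos3(id98) recv 74: drop; pos5(id29) recv 98: fwd; pos0(id43) recv 29: drop
Round 3: pos6(id15) recv 98: fwd
Round 4: pos0(id43) recv 98: fwd
Round 5: pos1(id74) recv 98: fwd
Round 6: pos2(id24) recv 98: fwd
Round 7: pos3(id98) recv 98: ELECTED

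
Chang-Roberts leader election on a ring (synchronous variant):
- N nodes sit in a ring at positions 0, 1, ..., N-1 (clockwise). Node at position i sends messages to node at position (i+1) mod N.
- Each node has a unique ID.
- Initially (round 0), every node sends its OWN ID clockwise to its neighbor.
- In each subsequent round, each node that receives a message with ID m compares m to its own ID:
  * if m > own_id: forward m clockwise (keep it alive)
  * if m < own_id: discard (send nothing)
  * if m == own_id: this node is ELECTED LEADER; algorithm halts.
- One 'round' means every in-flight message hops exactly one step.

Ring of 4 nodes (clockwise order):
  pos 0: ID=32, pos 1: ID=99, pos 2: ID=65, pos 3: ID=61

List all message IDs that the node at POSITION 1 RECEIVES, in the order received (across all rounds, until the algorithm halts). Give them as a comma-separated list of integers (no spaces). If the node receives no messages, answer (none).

Round 1: pos1(id99) recv 32: drop; pos2(id65) recv 99: fwd; pos3(id61) recv 65: fwd; pos0(id32) recv 61: fwd
Round 2: pos3(id61) recv 99: fwd; pos0(id32) recv 65: fwd; pos1(id99) recv 61: drop
Round 3: pos0(id32) recv 99: fwd; pos1(id99) recv 65: drop
Round 4: pos1(id99) recv 99: ELECTED

Answer: 32,61,65,99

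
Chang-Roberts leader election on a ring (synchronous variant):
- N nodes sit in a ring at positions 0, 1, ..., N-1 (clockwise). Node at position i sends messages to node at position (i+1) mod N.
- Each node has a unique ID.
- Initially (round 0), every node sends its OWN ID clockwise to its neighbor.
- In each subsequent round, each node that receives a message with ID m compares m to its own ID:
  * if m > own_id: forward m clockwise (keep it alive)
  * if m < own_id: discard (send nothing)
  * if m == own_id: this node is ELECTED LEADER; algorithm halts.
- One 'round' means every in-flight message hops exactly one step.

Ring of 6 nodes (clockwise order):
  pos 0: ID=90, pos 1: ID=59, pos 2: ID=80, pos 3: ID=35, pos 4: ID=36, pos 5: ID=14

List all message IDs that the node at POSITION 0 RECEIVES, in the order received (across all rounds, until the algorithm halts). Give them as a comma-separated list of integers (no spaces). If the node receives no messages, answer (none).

Round 1: pos1(id59) recv 90: fwd; pos2(id80) recv 59: drop; pos3(id35) recv 80: fwd; pos4(id36) recv 35: drop; pos5(id14) recv 36: fwd; pos0(id90) recv 14: drop
Round 2: pos2(id80) recv 90: fwd; pos4(id36) recv 80: fwd; pos0(id90) recv 36: drop
Round 3: pos3(id35) recv 90: fwd; pos5(id14) recv 80: fwd
Round 4: pos4(id36) recv 90: fwd; pos0(id90) recv 80: drop
Round 5: pos5(id14) recv 90: fwd
Round 6: pos0(id90) recv 90: ELECTED

Answer: 14,36,80,90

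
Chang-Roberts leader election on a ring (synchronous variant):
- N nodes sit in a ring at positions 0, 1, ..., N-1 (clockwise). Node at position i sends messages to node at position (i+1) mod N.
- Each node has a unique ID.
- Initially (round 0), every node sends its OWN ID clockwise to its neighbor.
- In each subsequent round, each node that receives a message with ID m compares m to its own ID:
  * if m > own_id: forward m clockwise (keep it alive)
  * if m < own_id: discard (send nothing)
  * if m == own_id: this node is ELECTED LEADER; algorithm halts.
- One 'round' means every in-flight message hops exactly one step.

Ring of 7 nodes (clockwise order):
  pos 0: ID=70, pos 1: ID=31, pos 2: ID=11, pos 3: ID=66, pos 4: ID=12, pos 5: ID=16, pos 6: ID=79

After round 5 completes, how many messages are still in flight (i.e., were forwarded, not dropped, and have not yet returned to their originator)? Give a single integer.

Answer: 2

Derivation:
Round 1: pos1(id31) recv 70: fwd; pos2(id11) recv 31: fwd; pos3(id66) recv 11: drop; pos4(id12) recv 66: fwd; pos5(id16) recv 12: drop; pos6(id79) recv 16: drop; pos0(id70) recv 79: fwd
Round 2: pos2(id11) recv 70: fwd; pos3(id66) recv 31: drop; pos5(id16) recv 66: fwd; pos1(id31) recv 79: fwd
Round 3: pos3(id66) recv 70: fwd; pos6(id79) recv 66: drop; pos2(id11) recv 79: fwd
Round 4: pos4(id12) recv 70: fwd; pos3(id66) recv 79: fwd
Round 5: pos5(id16) recv 70: fwd; pos4(id12) recv 79: fwd
After round 5: 2 messages still in flight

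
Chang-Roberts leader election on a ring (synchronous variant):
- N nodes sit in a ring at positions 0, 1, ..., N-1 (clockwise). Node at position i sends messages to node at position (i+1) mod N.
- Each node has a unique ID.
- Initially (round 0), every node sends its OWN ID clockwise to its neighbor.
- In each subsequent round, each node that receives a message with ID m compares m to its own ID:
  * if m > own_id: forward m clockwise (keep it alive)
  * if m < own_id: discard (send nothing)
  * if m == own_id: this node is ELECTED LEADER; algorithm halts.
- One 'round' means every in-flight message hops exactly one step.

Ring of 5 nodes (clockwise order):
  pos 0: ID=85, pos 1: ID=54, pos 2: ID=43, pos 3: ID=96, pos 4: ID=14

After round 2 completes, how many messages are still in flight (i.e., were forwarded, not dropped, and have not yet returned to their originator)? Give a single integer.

Round 1: pos1(id54) recv 85: fwd; pos2(id43) recv 54: fwd; pos3(id96) recv 43: drop; pos4(id14) recv 96: fwd; pos0(id85) recv 14: drop
Round 2: pos2(id43) recv 85: fwd; pos3(id96) recv 54: drop; pos0(id85) recv 96: fwd
After round 2: 2 messages still in flight

Answer: 2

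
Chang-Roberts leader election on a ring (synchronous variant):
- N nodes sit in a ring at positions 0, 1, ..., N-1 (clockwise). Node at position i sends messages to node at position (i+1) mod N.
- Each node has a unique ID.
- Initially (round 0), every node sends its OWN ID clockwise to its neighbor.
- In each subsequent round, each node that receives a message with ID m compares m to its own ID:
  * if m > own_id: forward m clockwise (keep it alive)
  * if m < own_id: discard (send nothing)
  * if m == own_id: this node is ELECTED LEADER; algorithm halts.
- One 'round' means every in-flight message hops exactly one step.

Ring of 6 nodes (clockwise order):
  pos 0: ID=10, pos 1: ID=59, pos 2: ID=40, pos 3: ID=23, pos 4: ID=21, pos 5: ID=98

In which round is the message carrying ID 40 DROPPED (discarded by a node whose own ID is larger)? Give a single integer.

Round 1: pos1(id59) recv 10: drop; pos2(id40) recv 59: fwd; pos3(id23) recv 40: fwd; pos4(id21) recv 23: fwd; pos5(id98) recv 21: drop; pos0(id10) recv 98: fwd
Round 2: pos3(id23) recv 59: fwd; pos4(id21) recv 40: fwd; pos5(id98) recv 23: drop; pos1(id59) recv 98: fwd
Round 3: pos4(id21) recv 59: fwd; pos5(id98) recv 40: drop; pos2(id40) recv 98: fwd
Round 4: pos5(id98) recv 59: drop; pos3(id23) recv 98: fwd
Round 5: pos4(id21) recv 98: fwd
Round 6: pos5(id98) recv 98: ELECTED
Message ID 40 originates at pos 2; dropped at pos 5 in round 3

Answer: 3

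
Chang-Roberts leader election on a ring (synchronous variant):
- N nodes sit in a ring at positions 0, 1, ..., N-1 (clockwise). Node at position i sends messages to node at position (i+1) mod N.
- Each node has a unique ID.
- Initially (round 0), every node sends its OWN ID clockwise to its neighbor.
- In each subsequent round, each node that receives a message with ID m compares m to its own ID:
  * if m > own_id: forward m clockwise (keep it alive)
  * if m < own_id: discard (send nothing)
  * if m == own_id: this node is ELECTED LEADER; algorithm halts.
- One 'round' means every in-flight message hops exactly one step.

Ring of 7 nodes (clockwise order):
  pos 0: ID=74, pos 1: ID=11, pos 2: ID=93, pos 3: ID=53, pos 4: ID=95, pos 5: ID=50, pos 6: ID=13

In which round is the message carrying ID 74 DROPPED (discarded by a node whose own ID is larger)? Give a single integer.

Answer: 2

Derivation:
Round 1: pos1(id11) recv 74: fwd; pos2(id93) recv 11: drop; pos3(id53) recv 93: fwd; pos4(id95) recv 53: drop; pos5(id50) recv 95: fwd; pos6(id13) recv 50: fwd; pos0(id74) recv 13: drop
Round 2: pos2(id93) recv 74: drop; pos4(id95) recv 93: drop; pos6(id13) recv 95: fwd; pos0(id74) recv 50: drop
Round 3: pos0(id74) recv 95: fwd
Round 4: pos1(id11) recv 95: fwd
Round 5: pos2(id93) recv 95: fwd
Round 6: pos3(id53) recv 95: fwd
Round 7: pos4(id95) recv 95: ELECTED
Message ID 74 originates at pos 0; dropped at pos 2 in round 2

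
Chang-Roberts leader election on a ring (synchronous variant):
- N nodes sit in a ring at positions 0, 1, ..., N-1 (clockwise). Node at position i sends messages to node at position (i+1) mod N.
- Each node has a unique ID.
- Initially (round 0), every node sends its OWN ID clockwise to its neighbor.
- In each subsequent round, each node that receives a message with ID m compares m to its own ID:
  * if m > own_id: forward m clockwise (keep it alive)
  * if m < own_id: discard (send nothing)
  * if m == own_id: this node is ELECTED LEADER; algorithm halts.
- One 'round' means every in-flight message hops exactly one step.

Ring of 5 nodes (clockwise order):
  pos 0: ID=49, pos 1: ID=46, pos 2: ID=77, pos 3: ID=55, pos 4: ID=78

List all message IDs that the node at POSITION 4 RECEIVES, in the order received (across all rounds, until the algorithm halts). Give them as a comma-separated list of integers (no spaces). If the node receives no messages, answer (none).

Answer: 55,77,78

Derivation:
Round 1: pos1(id46) recv 49: fwd; pos2(id77) recv 46: drop; pos3(id55) recv 77: fwd; pos4(id78) recv 55: drop; pos0(id49) recv 78: fwd
Round 2: pos2(id77) recv 49: drop; pos4(id78) recv 77: drop; pos1(id46) recv 78: fwd
Round 3: pos2(id77) recv 78: fwd
Round 4: pos3(id55) recv 78: fwd
Round 5: pos4(id78) recv 78: ELECTED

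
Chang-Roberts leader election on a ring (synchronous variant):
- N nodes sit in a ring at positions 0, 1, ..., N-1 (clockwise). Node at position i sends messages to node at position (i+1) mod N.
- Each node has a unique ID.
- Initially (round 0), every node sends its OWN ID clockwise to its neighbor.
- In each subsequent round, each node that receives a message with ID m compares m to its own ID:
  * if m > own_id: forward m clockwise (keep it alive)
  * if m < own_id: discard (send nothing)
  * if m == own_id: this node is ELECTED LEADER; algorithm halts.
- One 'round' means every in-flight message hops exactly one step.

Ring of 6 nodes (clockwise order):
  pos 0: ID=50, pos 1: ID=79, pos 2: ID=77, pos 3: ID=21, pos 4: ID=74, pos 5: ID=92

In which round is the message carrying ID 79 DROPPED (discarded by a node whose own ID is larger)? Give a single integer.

Answer: 4

Derivation:
Round 1: pos1(id79) recv 50: drop; pos2(id77) recv 79: fwd; pos3(id21) recv 77: fwd; pos4(id74) recv 21: drop; pos5(id92) recv 74: drop; pos0(id50) recv 92: fwd
Round 2: pos3(id21) recv 79: fwd; pos4(id74) recv 77: fwd; pos1(id79) recv 92: fwd
Round 3: pos4(id74) recv 79: fwd; pos5(id92) recv 77: drop; pos2(id77) recv 92: fwd
Round 4: pos5(id92) recv 79: drop; pos3(id21) recv 92: fwd
Round 5: pos4(id74) recv 92: fwd
Round 6: pos5(id92) recv 92: ELECTED
Message ID 79 originates at pos 1; dropped at pos 5 in round 4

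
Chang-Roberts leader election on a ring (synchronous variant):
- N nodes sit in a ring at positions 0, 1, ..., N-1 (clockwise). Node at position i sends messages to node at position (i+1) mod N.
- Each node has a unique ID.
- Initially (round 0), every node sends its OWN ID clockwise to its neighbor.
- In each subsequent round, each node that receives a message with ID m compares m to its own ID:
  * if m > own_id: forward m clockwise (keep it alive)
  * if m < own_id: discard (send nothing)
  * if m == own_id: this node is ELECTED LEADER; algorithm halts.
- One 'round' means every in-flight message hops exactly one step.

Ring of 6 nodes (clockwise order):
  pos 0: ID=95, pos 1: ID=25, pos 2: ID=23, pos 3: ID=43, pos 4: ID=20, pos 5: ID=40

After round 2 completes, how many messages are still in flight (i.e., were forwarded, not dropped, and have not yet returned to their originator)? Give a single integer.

Round 1: pos1(id25) recv 95: fwd; pos2(id23) recv 25: fwd; pos3(id43) recv 23: drop; pos4(id20) recv 43: fwd; pos5(id40) recv 20: drop; pos0(id95) recv 40: drop
Round 2: pos2(id23) recv 95: fwd; pos3(id43) recv 25: drop; pos5(id40) recv 43: fwd
After round 2: 2 messages still in flight

Answer: 2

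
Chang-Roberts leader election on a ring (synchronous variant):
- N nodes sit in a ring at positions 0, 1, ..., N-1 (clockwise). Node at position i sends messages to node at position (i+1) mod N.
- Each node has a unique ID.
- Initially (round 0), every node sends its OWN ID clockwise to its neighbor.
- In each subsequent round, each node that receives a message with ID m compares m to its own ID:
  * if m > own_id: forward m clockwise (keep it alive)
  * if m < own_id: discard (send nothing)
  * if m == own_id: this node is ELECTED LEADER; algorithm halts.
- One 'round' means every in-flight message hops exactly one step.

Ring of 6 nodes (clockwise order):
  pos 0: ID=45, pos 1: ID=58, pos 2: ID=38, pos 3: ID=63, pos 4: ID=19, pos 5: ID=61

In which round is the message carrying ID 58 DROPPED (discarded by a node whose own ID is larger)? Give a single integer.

Answer: 2

Derivation:
Round 1: pos1(id58) recv 45: drop; pos2(id38) recv 58: fwd; pos3(id63) recv 38: drop; pos4(id19) recv 63: fwd; pos5(id61) recv 19: drop; pos0(id45) recv 61: fwd
Round 2: pos3(id63) recv 58: drop; pos5(id61) recv 63: fwd; pos1(id58) recv 61: fwd
Round 3: pos0(id45) recv 63: fwd; pos2(id38) recv 61: fwd
Round 4: pos1(id58) recv 63: fwd; pos3(id63) recv 61: drop
Round 5: pos2(id38) recv 63: fwd
Round 6: pos3(id63) recv 63: ELECTED
Message ID 58 originates at pos 1; dropped at pos 3 in round 2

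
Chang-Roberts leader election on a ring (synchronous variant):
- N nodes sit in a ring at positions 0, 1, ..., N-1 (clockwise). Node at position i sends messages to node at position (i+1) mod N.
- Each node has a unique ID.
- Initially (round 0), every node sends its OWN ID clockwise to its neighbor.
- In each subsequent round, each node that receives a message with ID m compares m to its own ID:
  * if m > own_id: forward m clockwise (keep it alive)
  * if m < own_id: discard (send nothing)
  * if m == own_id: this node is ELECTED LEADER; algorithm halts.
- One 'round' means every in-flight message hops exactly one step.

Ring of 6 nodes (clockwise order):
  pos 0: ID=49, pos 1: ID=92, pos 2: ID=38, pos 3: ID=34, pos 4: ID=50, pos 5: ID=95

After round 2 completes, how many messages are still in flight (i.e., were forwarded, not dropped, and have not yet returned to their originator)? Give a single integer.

Round 1: pos1(id92) recv 49: drop; pos2(id38) recv 92: fwd; pos3(id34) recv 38: fwd; pos4(id50) recv 34: drop; pos5(id95) recv 50: drop; pos0(id49) recv 95: fwd
Round 2: pos3(id34) recv 92: fwd; pos4(id50) recv 38: drop; pos1(id92) recv 95: fwd
After round 2: 2 messages still in flight

Answer: 2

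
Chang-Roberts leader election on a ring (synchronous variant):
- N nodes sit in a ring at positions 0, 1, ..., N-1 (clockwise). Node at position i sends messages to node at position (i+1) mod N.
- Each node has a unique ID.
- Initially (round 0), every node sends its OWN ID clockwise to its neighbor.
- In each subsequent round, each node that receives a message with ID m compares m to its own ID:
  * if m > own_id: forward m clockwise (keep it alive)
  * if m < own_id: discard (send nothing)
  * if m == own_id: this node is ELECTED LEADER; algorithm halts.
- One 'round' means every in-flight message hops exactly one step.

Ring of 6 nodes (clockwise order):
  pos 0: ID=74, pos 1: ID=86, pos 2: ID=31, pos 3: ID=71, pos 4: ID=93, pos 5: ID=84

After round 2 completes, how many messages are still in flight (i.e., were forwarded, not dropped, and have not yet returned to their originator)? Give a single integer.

Round 1: pos1(id86) recv 74: drop; pos2(id31) recv 86: fwd; pos3(id71) recv 31: drop; pos4(id93) recv 71: drop; pos5(id84) recv 93: fwd; pos0(id74) recv 84: fwd
Round 2: pos3(id71) recv 86: fwd; pos0(id74) recv 93: fwd; pos1(id86) recv 84: drop
After round 2: 2 messages still in flight

Answer: 2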